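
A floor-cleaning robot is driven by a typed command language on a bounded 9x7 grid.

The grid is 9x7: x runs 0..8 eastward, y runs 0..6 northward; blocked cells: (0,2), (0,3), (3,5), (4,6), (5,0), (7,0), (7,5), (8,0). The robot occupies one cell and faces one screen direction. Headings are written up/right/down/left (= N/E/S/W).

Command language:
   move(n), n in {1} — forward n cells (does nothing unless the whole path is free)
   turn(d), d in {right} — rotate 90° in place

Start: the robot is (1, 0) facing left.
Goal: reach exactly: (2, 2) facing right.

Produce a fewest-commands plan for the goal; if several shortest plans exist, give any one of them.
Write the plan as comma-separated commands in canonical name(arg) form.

turn(right), move(1), move(1), turn(right), move(1)

begin: (1, 0) facing left
[1] after turn(right): (1, 0) facing up
[2] after move(1): (1, 1) facing up
[3] after move(1): (1, 2) facing up
[4] after turn(right): (1, 2) facing right
[5] after move(1): (2, 2) facing right
nothing shorter than 5 reaches the goal.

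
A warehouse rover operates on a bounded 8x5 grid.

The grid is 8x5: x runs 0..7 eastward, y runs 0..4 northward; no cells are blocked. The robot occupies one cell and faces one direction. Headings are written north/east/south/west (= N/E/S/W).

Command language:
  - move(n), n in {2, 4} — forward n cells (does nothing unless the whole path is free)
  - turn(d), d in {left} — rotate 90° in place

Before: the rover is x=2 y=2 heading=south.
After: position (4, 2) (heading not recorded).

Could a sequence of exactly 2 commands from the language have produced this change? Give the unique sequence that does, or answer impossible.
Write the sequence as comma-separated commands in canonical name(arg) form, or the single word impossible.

key: running move(2) before turn(left) would end elsewhere — order is forced
t0: x=2 y=2 heading=south
step 1 (turn(left)): x=2 y=2 heading=east
step 2 (move(2)): x=4 y=2 heading=east
uniquely the one of 9 2-step routes that fits.

turn(left), move(2)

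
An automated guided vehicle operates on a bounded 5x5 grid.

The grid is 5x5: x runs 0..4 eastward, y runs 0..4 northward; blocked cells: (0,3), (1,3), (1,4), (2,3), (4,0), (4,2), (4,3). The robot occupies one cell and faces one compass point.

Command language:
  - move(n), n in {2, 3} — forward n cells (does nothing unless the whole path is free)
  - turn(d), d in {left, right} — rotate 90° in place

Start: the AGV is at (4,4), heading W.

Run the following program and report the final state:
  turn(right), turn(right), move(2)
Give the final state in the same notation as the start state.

start: at (4,4), heading W
1. turn(right) → at (4,4), heading N
2. turn(right) → at (4,4), heading E
3. move(2) → at (4,4), heading E

at (4,4), heading E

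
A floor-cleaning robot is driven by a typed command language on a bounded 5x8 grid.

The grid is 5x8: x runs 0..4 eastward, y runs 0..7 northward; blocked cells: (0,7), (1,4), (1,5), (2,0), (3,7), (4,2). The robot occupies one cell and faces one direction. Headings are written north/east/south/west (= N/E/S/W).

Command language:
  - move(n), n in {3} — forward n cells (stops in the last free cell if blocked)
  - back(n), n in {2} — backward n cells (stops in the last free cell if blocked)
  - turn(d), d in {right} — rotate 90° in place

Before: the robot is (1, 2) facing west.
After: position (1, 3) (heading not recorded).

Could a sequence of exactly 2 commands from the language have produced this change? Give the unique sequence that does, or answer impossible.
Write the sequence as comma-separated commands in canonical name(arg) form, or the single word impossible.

key: order matters: swapping turn(right) and move(3) lands elsewhere
start: (1, 2) facing west
t=1 turn(right) ⇒ (1, 2) facing north
t=2 move(3) ⇒ (1, 3) facing north
all 9 alternatives checked — unique.

turn(right), move(3)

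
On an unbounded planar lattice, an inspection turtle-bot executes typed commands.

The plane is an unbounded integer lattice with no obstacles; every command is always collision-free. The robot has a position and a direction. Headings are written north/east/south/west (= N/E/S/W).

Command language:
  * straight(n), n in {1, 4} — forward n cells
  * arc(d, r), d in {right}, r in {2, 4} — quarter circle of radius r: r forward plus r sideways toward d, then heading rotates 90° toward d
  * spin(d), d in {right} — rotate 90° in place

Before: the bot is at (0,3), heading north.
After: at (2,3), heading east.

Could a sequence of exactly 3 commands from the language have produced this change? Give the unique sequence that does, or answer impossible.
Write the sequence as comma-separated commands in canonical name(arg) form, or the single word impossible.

spin(right), straight(1), straight(1)

key: position moved to (2,3) AND the heading swung to E — translation plus rotation needed
t0: at (0,3), heading north
step 1 (spin(right)): at (0,3), heading east
step 2 (straight(1)): at (1,3), heading east
step 3 (straight(1)): at (2,3), heading east
all 125 alternatives checked — unique.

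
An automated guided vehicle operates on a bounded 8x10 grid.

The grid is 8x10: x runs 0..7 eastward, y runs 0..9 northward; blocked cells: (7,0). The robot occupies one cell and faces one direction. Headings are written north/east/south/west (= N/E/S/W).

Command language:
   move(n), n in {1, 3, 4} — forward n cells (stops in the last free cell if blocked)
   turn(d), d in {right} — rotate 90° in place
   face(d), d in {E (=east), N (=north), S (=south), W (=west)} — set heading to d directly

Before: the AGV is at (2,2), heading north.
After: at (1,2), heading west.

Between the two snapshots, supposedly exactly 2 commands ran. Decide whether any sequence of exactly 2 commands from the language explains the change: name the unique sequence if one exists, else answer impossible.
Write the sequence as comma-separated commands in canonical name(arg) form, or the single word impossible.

key: order matters: swapping face(W) and move(1) lands elsewhere
from: at (2,2), heading north
[1] after face(W): at (2,2), heading west
[2] after move(1): at (1,2), heading west
uniquely the one of 64 2-step routes that fits.

face(W), move(1)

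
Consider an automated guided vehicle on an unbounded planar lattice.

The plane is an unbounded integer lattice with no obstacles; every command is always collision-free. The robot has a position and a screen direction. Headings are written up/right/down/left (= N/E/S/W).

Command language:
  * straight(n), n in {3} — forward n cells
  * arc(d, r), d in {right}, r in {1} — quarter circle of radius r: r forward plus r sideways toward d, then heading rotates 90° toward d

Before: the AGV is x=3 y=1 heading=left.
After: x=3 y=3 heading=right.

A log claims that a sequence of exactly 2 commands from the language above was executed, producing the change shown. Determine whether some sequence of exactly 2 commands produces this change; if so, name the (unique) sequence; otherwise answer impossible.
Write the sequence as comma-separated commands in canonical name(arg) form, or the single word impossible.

key: position moved to (3,3) AND the heading swung to E — translation plus rotation needed
from: x=3 y=1 heading=left
step 1 (arc(right, 1)): x=2 y=2 heading=up
step 2 (arc(right, 1)): x=3 y=3 heading=right
no other 2-command option fits: unique.

arc(right, 1), arc(right, 1)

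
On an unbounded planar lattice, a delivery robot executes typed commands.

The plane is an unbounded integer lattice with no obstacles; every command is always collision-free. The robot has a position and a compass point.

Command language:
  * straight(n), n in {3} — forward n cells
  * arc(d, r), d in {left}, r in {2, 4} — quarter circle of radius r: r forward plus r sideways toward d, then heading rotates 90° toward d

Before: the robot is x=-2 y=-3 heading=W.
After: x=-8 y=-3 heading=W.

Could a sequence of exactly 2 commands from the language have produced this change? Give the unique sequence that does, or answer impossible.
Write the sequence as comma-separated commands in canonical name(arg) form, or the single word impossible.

key: heading stays W — no command in the sequence turns
begin: x=-2 y=-3 heading=W
step 1 (straight(3)): x=-5 y=-3 heading=W
step 2 (straight(3)): x=-8 y=-3 heading=W
uniquely the one of 9 2-step routes that fits.

straight(3), straight(3)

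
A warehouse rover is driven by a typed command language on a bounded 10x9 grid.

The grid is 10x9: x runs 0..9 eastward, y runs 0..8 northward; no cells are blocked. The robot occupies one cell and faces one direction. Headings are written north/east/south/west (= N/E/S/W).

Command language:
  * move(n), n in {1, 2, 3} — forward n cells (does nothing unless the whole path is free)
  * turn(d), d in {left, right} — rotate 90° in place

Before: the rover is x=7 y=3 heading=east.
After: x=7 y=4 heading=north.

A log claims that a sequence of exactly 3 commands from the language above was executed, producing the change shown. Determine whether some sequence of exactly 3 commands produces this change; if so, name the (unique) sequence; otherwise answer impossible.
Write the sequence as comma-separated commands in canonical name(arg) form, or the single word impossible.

move(3), turn(left), move(1)

key: move(3) would leave the grid, so it does nothing
initial: x=7 y=3 heading=east
step 1 (move(3)): x=7 y=3 heading=east
step 2 (turn(left)): x=7 y=3 heading=north
step 3 (move(1)): x=7 y=4 heading=north
no other 3-command option fits: unique.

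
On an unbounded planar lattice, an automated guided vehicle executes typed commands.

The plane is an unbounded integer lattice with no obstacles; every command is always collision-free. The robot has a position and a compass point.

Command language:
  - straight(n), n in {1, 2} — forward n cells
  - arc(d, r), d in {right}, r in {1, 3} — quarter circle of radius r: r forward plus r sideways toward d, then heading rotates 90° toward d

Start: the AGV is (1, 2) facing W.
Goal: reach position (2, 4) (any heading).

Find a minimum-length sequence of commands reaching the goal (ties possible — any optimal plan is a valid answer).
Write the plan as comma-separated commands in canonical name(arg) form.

from: (1, 2) facing W
step 1 (arc(right, 1)): (0, 3) facing N
step 2 (arc(right, 1)): (1, 4) facing E
step 3 (straight(1)): (2, 4) facing E
no 2-step plan works, so 3 is optimal.

arc(right, 1), arc(right, 1), straight(1)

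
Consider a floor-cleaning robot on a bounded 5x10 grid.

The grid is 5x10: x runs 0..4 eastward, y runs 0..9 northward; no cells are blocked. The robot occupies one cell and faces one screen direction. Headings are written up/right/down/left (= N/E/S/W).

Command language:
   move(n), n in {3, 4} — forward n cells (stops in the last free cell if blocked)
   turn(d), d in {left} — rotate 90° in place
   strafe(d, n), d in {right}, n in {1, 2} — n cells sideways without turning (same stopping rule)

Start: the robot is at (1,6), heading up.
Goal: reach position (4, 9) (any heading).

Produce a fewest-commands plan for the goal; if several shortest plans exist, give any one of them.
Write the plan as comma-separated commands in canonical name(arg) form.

strafe(right, 2), strafe(right, 2), move(3)

t0: at (1,6), heading up
1. strafe(right, 2) → at (3,6), heading up
2. strafe(right, 2) → at (4,6), heading up
3. move(3) → at (4,9), heading up
no 2-step plan works, so 3 is optimal.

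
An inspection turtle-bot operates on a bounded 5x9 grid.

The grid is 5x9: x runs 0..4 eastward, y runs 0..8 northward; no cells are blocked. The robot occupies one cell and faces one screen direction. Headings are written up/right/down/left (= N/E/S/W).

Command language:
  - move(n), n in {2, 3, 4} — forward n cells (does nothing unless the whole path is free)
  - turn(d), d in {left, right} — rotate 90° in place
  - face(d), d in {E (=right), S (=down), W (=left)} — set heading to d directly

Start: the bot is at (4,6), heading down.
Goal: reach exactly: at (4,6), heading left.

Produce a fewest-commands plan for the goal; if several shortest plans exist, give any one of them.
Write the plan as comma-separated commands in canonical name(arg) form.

turn(right)

from: at (4,6), heading down
1. turn(right) → at (4,6), heading left
shorter routes all fall short; 1 is best.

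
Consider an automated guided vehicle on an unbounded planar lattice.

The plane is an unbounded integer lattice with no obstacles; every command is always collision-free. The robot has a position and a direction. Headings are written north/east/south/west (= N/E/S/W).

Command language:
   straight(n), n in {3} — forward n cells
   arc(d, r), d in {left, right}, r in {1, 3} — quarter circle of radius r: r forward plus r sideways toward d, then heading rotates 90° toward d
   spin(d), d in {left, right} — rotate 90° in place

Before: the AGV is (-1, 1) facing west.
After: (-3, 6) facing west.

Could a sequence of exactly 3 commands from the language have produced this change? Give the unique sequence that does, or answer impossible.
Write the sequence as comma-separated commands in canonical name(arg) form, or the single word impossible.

arc(right, 1), straight(3), arc(left, 1)

key: heading stays W — rotations cancel among the 3 commands
begin: (-1, 1) facing west
t=1 arc(right, 1) ⇒ (-2, 2) facing north
t=2 straight(3) ⇒ (-2, 5) facing north
t=3 arc(left, 1) ⇒ (-3, 6) facing west
no rival 3-sequence matches.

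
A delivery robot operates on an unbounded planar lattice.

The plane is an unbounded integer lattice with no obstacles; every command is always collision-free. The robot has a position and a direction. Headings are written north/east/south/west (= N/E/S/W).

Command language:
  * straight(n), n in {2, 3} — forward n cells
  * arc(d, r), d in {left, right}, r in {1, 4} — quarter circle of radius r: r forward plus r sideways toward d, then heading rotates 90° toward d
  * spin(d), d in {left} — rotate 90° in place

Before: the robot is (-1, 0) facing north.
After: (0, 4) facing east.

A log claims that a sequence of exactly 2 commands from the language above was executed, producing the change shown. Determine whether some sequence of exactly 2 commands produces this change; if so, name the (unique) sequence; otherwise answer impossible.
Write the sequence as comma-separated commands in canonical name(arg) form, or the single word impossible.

key: position moved to (0,4) AND the heading swung to E — translation plus rotation needed
initial: (-1, 0) facing north
1. straight(3) → (-1, 3) facing north
2. arc(right, 1) → (0, 4) facing east
no other 2-command option fits: unique.

straight(3), arc(right, 1)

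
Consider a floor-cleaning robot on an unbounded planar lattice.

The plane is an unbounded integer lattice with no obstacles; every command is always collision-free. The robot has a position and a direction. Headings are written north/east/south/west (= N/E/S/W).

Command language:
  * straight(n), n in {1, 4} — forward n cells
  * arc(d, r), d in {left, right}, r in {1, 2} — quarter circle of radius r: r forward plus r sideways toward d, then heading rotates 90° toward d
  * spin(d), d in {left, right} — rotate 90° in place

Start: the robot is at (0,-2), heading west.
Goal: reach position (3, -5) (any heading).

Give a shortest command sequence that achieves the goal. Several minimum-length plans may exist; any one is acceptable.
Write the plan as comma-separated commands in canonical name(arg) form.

arc(left, 2), arc(left, 1), straight(4)

begin: at (0,-2), heading west
t=1 arc(left, 2) ⇒ at (-2,-4), heading south
t=2 arc(left, 1) ⇒ at (-1,-5), heading east
t=3 straight(4) ⇒ at (3,-5), heading east
shorter routes all fall short; 3 is best.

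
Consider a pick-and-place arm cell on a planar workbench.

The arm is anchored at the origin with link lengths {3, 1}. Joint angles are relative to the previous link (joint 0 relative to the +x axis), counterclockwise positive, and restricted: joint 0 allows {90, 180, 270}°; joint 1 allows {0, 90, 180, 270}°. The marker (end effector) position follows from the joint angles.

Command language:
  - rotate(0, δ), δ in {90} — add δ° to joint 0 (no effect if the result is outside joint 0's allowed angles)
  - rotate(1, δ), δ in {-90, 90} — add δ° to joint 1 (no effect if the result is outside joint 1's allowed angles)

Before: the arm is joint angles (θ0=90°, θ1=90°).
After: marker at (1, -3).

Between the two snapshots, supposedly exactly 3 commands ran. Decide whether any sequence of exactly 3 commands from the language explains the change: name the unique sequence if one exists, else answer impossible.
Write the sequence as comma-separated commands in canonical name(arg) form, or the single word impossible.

initial: joint angles (θ0=90°, θ1=90°)
step 1 (rotate(0, 90)): joint angles (θ0=180°, θ1=90°)
step 2 (rotate(0, 90)): joint angles (θ0=270°, θ1=90°)
step 3 (rotate(0, 90)): joint angles (θ0=270°, θ1=90°)
all 27 alternatives checked — unique.

rotate(0, 90), rotate(0, 90), rotate(0, 90)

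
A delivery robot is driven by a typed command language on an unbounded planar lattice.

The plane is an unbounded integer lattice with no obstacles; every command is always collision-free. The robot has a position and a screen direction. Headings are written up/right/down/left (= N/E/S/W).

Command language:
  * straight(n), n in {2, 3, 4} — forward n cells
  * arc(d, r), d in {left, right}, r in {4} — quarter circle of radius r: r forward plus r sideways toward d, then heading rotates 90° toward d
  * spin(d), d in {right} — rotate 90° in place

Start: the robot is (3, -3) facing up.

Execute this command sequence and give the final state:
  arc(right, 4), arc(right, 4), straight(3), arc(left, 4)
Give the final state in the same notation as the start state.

from: (3, -3) facing up
1. arc(right, 4) → (7, 1) facing right
2. arc(right, 4) → (11, -3) facing down
3. straight(3) → (11, -6) facing down
4. arc(left, 4) → (15, -10) facing right

(15, -10) facing right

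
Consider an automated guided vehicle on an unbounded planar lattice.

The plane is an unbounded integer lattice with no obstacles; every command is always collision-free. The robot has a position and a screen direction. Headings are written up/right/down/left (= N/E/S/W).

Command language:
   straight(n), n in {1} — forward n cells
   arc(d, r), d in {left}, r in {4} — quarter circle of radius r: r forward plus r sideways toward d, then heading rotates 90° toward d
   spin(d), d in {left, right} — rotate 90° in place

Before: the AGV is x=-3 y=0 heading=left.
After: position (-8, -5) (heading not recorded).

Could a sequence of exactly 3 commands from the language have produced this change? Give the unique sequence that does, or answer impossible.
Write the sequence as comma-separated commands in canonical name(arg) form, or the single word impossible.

from: x=-3 y=0 heading=left
step 1 (straight(1)): x=-4 y=0 heading=left
step 2 (arc(left, 4)): x=-8 y=-4 heading=down
step 3 (straight(1)): x=-8 y=-5 heading=down
all 64 alternatives checked — unique.

straight(1), arc(left, 4), straight(1)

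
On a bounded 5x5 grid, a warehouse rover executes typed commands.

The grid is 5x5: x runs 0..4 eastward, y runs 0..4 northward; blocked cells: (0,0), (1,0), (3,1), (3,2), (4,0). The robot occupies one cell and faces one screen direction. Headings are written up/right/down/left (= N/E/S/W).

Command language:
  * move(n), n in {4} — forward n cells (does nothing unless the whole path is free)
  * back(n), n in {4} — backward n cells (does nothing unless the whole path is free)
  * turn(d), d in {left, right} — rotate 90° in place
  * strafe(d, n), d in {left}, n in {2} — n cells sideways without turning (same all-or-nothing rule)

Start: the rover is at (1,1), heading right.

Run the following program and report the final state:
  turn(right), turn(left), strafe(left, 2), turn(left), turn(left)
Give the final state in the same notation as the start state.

begin: at (1,1), heading right
step 1 (turn(right)): at (1,1), heading down
step 2 (turn(left)): at (1,1), heading right
step 3 (strafe(left, 2)): at (1,3), heading right
step 4 (turn(left)): at (1,3), heading up
step 5 (turn(left)): at (1,3), heading left

at (1,3), heading left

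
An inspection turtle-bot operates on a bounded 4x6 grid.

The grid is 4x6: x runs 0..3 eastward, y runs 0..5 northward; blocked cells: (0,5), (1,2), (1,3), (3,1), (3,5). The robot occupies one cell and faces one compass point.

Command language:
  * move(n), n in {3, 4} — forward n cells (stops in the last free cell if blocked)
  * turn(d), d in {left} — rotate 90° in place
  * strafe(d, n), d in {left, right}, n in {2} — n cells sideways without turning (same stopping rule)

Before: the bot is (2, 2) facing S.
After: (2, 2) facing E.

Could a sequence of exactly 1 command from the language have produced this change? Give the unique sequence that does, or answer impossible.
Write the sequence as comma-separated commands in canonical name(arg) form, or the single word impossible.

key: (2,2) unchanged — the single command moves nothing
t0: (2, 2) facing S
t=1 turn(left) ⇒ (2, 2) facing E
no rival 1-sequence matches.

turn(left)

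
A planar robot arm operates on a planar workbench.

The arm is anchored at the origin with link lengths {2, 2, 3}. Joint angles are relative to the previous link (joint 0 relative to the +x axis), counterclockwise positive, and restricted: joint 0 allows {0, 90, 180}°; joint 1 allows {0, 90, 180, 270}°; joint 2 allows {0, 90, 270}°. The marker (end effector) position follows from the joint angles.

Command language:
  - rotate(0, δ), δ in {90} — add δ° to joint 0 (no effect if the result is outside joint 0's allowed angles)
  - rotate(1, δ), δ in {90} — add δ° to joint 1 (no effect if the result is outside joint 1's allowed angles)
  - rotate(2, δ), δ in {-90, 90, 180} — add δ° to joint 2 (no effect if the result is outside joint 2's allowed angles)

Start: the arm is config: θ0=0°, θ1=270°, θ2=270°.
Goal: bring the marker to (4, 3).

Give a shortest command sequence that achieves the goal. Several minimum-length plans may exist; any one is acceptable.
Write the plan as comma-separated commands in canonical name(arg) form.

t0: config: θ0=0°, θ1=270°, θ2=270°
t=1 rotate(2, 180) ⇒ config: θ0=0°, θ1=270°, θ2=90°
t=2 rotate(1, 90) ⇒ config: θ0=0°, θ1=0°, θ2=90°
no 1-step plan works, so 2 is optimal.

rotate(2, 180), rotate(1, 90)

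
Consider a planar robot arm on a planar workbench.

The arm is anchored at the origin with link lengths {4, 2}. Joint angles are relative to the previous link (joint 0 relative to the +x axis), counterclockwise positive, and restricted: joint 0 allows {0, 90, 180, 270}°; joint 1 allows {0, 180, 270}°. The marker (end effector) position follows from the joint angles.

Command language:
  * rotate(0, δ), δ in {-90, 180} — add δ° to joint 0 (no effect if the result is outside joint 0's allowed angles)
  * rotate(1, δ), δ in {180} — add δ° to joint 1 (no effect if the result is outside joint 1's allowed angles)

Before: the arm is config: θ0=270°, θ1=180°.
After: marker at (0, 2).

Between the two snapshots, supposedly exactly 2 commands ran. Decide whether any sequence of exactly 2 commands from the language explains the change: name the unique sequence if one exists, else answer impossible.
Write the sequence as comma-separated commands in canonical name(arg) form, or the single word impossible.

initial: config: θ0=270°, θ1=180°
step 1 (rotate(0, -90)): config: θ0=180°, θ1=180°
step 2 (rotate(0, -90)): config: θ0=90°, θ1=180°
all 9 alternatives checked — unique.

rotate(0, -90), rotate(0, -90)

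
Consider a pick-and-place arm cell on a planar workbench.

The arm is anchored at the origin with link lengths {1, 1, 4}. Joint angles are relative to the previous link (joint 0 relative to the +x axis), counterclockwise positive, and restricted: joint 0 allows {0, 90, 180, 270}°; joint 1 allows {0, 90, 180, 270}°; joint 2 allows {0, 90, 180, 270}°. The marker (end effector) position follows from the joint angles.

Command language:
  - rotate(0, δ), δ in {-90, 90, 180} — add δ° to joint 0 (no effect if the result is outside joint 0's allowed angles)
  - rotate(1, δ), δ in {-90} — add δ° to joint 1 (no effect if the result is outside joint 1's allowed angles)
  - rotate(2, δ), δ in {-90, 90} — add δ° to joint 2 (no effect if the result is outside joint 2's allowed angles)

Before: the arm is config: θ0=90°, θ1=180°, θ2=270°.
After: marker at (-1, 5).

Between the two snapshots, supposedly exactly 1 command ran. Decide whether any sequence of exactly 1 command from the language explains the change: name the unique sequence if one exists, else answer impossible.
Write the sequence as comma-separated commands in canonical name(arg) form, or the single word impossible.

start: config: θ0=90°, θ1=180°, θ2=270°
[1] after rotate(1, -90): config: θ0=90°, θ1=90°, θ2=270°
all 6 alternatives checked — unique.

rotate(1, -90)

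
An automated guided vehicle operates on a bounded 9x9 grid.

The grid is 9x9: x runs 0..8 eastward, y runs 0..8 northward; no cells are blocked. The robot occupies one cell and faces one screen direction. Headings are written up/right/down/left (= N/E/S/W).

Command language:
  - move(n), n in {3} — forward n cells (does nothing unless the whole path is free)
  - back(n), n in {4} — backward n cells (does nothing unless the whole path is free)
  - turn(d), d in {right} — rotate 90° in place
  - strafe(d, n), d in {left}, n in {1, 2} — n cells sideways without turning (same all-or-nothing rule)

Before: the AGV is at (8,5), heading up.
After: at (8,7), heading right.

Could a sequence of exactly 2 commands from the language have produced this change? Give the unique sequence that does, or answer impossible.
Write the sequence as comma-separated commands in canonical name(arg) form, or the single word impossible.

turn(right), strafe(left, 2)

key: running strafe(left, 2) before turn(right) would end elsewhere — order is forced
start: at (8,5), heading up
1. turn(right) → at (8,5), heading right
2. strafe(left, 2) → at (8,7), heading right
no other 2-command option fits: unique.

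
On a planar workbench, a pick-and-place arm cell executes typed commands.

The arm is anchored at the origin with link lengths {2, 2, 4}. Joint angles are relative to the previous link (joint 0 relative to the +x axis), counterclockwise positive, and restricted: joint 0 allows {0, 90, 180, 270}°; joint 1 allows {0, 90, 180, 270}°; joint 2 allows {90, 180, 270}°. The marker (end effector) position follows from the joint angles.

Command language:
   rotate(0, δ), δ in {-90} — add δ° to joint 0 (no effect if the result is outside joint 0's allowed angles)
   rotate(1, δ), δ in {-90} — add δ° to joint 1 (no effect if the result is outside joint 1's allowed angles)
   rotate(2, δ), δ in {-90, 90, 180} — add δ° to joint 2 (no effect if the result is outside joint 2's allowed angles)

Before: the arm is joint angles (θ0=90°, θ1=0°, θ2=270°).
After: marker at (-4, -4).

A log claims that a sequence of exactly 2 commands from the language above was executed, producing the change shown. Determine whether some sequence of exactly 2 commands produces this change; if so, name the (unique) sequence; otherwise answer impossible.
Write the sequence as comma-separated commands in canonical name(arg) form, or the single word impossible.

rotate(0, -90), rotate(0, -90)

t0: joint angles (θ0=90°, θ1=0°, θ2=270°)
[1] after rotate(0, -90): joint angles (θ0=0°, θ1=0°, θ2=270°)
[2] after rotate(0, -90): joint angles (θ0=270°, θ1=0°, θ2=270°)
no rival 2-sequence matches.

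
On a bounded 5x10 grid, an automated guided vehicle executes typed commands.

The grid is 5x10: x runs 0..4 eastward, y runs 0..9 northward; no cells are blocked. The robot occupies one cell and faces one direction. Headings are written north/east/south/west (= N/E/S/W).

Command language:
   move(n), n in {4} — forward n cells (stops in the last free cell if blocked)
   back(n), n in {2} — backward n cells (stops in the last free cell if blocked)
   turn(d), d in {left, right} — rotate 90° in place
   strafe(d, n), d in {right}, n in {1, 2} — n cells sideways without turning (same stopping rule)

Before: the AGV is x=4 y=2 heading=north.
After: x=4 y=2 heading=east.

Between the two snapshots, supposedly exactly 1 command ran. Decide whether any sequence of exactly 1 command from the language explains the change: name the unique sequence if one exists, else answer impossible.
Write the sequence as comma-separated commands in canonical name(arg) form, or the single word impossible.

turn(right)

key: parked at (4,2) the whole time — nothing moves the robot
start: x=4 y=2 heading=north
1. turn(right) → x=4 y=2 heading=east
all 6 alternatives checked — unique.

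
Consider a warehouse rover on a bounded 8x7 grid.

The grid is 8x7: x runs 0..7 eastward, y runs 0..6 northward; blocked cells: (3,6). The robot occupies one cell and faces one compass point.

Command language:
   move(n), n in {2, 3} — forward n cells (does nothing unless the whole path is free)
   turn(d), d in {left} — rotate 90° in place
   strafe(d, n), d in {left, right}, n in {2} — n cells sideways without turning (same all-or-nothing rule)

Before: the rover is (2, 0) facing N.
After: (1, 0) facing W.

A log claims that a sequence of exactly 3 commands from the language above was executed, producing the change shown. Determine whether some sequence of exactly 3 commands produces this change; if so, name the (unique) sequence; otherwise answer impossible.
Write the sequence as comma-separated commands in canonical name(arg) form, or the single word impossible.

strafe(right, 2), turn(left), move(3)

key: running move(3) before strafe(right, 2) would end elsewhere — order is forced
t0: (2, 0) facing N
t=1 strafe(right, 2) ⇒ (4, 0) facing N
t=2 turn(left) ⇒ (4, 0) facing W
t=3 move(3) ⇒ (1, 0) facing W
no other 3-command option fits: unique.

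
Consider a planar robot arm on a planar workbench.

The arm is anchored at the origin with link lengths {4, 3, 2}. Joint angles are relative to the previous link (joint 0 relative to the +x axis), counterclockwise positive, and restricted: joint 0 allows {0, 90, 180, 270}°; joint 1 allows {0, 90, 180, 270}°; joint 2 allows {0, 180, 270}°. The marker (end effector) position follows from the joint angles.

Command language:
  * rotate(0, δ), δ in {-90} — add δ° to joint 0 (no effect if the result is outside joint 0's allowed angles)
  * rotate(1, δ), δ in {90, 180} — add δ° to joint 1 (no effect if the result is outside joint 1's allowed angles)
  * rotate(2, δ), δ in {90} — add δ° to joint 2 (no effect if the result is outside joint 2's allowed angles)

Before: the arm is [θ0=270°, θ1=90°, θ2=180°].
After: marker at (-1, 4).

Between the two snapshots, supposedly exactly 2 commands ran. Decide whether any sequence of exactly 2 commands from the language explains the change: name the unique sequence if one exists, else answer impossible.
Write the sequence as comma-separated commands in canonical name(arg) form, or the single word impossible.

t0: [θ0=270°, θ1=90°, θ2=180°]
t=1 rotate(0, -90) ⇒ [θ0=180°, θ1=90°, θ2=180°]
t=2 rotate(0, -90) ⇒ [θ0=90°, θ1=90°, θ2=180°]
no other 2-command option fits: unique.

rotate(0, -90), rotate(0, -90)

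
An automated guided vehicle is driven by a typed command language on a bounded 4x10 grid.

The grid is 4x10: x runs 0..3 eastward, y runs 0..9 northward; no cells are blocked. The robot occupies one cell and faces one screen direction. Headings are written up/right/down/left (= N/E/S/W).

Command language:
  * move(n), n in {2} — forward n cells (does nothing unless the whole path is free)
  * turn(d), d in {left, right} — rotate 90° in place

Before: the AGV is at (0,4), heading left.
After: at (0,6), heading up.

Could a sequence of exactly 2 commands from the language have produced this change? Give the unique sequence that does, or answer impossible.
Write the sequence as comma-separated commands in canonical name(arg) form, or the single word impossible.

turn(right), move(2)

key: position moved to (0,6) AND the heading swung to N — translation plus rotation needed
start: at (0,4), heading left
step 1 (turn(right)): at (0,4), heading up
step 2 (move(2)): at (0,6), heading up
no rival 2-sequence matches.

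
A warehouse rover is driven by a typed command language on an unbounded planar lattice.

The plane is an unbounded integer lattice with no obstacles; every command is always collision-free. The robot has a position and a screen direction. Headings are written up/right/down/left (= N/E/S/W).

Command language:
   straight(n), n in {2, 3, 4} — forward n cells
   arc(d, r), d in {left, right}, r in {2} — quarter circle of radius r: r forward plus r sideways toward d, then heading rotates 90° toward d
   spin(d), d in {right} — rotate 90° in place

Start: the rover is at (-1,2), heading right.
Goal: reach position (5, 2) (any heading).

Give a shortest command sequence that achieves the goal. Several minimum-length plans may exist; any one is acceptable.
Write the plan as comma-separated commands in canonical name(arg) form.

from: at (-1,2), heading right
step 1 (straight(2)): at (1,2), heading right
step 2 (straight(4)): at (5,2), heading right
nothing shorter than 2 reaches the goal.

straight(2), straight(4)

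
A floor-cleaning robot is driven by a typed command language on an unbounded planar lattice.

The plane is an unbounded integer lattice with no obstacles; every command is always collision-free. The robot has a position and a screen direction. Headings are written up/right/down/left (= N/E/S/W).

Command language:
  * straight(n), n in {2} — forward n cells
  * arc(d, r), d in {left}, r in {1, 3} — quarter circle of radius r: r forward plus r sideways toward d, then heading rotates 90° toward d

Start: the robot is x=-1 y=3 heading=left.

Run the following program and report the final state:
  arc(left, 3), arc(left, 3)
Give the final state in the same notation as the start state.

t0: x=-1 y=3 heading=left
[1] after arc(left, 3): x=-4 y=0 heading=down
[2] after arc(left, 3): x=-1 y=-3 heading=right

x=-1 y=-3 heading=right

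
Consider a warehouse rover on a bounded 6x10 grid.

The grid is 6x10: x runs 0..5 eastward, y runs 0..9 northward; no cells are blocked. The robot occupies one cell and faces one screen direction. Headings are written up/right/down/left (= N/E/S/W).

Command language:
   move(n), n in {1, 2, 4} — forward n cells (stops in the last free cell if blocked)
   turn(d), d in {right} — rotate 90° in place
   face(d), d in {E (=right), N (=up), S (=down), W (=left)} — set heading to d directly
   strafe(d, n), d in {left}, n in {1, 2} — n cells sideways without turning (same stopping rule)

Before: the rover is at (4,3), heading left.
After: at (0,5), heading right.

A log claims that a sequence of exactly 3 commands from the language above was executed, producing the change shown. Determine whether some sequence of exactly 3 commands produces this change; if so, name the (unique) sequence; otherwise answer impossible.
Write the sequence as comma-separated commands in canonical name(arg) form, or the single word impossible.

move(4), face(E), strafe(left, 2)

key: running strafe(left, 2) before move(4) would end elsewhere — order is forced
t0: at (4,3), heading left
t=1 move(4) ⇒ at (0,3), heading left
t=2 face(E) ⇒ at (0,3), heading right
t=3 strafe(left, 2) ⇒ at (0,5), heading right
all 1000 alternatives checked — unique.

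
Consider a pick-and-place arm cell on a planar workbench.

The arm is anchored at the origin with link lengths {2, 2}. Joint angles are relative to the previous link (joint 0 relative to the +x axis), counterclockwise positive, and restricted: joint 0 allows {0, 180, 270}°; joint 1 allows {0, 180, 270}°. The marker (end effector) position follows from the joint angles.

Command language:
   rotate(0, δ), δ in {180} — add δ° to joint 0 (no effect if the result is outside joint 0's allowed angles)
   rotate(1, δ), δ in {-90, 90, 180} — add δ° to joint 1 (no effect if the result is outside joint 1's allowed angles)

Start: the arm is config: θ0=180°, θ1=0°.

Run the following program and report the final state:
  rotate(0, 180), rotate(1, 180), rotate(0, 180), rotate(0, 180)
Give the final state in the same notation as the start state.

begin: config: θ0=180°, θ1=0°
1. rotate(0, 180) → config: θ0=0°, θ1=0°
2. rotate(1, 180) → config: θ0=0°, θ1=180°
3. rotate(0, 180) → config: θ0=180°, θ1=180°
4. rotate(0, 180) → config: θ0=0°, θ1=180°

config: θ0=0°, θ1=180°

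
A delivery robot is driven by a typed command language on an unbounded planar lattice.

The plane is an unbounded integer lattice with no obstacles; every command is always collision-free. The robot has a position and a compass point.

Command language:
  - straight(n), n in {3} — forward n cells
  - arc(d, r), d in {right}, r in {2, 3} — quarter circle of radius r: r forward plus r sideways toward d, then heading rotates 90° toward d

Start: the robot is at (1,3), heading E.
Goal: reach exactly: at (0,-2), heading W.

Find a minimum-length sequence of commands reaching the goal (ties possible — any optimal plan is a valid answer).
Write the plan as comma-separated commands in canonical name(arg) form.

start: at (1,3), heading E
t=1 arc(right, 2) ⇒ at (3,1), heading S
t=2 arc(right, 3) ⇒ at (0,-2), heading W
no 1-step plan works, so 2 is optimal.

arc(right, 2), arc(right, 3)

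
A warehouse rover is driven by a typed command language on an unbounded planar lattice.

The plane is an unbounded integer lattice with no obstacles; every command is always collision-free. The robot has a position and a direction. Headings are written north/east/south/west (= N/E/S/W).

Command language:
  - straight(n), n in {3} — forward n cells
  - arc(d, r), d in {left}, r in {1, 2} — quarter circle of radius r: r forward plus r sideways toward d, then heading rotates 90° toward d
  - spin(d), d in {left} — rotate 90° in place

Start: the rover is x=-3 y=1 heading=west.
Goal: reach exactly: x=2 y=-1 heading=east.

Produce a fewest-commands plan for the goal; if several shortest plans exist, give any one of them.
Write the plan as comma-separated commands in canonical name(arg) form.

t0: x=-3 y=1 heading=west
step 1 (spin(left)): x=-3 y=1 heading=south
step 2 (arc(left, 2)): x=-1 y=-1 heading=east
step 3 (straight(3)): x=2 y=-1 heading=east
shorter routes all fall short; 3 is best.

spin(left), arc(left, 2), straight(3)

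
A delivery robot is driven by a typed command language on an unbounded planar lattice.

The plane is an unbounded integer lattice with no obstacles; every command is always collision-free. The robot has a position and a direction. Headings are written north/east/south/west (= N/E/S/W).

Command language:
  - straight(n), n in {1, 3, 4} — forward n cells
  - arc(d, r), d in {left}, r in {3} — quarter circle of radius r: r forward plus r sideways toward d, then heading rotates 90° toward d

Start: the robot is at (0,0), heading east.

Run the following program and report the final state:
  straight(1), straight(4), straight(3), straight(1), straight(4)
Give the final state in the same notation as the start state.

at (13,0), heading east

begin: at (0,0), heading east
step 1 (straight(1)): at (1,0), heading east
step 2 (straight(4)): at (5,0), heading east
step 3 (straight(3)): at (8,0), heading east
step 4 (straight(1)): at (9,0), heading east
step 5 (straight(4)): at (13,0), heading east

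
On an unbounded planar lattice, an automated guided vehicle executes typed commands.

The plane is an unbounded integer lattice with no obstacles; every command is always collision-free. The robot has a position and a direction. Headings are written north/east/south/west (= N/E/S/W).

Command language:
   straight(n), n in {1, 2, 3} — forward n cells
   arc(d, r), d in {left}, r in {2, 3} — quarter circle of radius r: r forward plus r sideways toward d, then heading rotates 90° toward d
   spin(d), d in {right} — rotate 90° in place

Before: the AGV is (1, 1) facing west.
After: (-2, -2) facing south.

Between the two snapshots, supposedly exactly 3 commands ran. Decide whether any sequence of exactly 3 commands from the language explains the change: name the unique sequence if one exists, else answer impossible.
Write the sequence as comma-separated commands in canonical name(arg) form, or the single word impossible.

key: cell and facing (now S) both changed — the 3 commands mix motion and turning
from: (1, 1) facing west
step 1 (straight(1)): (0, 1) facing west
step 2 (arc(left, 2)): (-2, -1) facing south
step 3 (straight(1)): (-2, -2) facing south
uniquely the one of 216 3-step routes that fits.

straight(1), arc(left, 2), straight(1)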